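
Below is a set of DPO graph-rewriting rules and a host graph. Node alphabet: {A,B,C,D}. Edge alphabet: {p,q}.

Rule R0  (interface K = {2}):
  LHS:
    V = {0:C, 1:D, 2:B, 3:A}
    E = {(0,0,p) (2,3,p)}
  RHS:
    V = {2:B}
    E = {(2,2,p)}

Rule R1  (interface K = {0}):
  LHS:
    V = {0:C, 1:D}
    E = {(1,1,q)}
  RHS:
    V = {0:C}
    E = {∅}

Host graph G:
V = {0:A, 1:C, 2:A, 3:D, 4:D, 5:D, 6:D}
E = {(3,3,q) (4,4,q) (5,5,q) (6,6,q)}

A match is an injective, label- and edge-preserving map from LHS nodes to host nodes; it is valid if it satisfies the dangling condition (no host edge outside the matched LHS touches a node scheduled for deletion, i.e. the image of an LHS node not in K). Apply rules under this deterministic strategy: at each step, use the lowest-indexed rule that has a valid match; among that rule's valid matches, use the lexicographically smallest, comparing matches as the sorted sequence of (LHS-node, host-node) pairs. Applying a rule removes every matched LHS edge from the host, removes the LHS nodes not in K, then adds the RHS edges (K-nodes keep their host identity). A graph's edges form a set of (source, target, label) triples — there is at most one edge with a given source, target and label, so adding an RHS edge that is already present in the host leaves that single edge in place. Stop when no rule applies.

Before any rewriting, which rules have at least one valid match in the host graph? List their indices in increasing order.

R0: no valid match — LHS pattern not found
R1: 4 valid matches — {0↦1, 1↦3}, {0↦1, 1↦4}, {0↦1, 1↦5} (+1 more)

Answer: [R1]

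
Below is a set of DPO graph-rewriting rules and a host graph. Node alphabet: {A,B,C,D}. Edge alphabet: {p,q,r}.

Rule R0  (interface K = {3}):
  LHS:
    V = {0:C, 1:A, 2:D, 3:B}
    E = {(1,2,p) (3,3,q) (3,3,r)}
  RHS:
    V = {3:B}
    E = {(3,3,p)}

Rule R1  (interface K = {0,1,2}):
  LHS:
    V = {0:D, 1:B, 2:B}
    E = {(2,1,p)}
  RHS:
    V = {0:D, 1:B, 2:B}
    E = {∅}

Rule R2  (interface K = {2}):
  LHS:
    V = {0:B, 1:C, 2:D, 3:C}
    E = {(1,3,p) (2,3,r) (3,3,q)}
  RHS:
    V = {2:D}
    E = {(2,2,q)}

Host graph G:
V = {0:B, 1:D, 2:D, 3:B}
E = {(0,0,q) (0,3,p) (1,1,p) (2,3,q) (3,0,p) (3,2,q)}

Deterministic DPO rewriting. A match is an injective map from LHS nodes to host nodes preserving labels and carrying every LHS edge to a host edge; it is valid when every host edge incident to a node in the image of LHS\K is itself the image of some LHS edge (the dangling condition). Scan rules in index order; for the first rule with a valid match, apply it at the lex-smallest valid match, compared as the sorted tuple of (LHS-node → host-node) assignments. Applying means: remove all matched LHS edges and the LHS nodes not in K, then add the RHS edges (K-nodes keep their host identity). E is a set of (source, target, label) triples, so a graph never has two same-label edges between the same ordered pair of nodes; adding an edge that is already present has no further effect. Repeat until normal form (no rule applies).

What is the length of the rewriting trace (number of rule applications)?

Answer: 2

Rewrite trace:
initial: |V|=4 |E|=6  E = 0-q->0 0-p->3 1-p->1 2-q->3 3-p->0 3-q->2
step 1: apply R1 at {0↦1, 1↦0, 2↦3}  → |V|=4 |E|=5  E = 0-q->0 0-p->3 1-p->1 2-q->3 3-q->2
step 2: apply R1 at {0↦1, 1↦3, 2↦0}  → |V|=4 |E|=4  E = 0-q->0 1-p->1 2-q->3 3-q->2
halt: no rule applies after step 2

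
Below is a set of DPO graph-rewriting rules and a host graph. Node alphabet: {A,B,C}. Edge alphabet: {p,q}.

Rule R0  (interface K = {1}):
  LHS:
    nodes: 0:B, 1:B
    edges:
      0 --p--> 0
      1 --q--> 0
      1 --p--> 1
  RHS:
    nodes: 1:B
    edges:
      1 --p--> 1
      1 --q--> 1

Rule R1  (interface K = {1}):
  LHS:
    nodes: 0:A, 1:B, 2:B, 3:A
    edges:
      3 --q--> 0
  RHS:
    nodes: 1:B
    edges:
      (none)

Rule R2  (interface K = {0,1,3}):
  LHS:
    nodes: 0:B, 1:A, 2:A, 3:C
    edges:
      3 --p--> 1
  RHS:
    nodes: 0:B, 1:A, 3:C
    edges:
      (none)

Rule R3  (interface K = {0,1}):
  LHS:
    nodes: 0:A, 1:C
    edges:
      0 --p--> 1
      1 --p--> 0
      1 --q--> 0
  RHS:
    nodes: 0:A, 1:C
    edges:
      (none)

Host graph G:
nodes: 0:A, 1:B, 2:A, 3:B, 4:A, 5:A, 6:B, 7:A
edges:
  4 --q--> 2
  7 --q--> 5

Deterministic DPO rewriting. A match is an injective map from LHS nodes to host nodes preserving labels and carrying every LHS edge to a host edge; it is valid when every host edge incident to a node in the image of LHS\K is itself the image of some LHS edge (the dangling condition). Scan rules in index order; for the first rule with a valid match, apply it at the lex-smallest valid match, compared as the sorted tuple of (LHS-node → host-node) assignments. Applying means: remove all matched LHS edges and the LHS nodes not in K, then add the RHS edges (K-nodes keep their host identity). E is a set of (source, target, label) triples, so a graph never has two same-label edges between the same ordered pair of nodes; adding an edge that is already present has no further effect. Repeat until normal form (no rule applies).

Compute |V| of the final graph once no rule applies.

[0] host  ⇒  8 nodes, 2 edges  {4-q->2 7-q->5}
[1] R1 @ {0↦2, 1↦1, 2↦3, 3↦4}  ⇒  5 nodes, 1 edges  {7-q->5}
[2] R1 @ {0↦5, 1↦1, 2↦6, 3↦7}  ⇒  2 nodes, 0 edges  {∅}
final graph: no rule applies after step 2
NF nodes: {0:A, 1:B}

Answer: 2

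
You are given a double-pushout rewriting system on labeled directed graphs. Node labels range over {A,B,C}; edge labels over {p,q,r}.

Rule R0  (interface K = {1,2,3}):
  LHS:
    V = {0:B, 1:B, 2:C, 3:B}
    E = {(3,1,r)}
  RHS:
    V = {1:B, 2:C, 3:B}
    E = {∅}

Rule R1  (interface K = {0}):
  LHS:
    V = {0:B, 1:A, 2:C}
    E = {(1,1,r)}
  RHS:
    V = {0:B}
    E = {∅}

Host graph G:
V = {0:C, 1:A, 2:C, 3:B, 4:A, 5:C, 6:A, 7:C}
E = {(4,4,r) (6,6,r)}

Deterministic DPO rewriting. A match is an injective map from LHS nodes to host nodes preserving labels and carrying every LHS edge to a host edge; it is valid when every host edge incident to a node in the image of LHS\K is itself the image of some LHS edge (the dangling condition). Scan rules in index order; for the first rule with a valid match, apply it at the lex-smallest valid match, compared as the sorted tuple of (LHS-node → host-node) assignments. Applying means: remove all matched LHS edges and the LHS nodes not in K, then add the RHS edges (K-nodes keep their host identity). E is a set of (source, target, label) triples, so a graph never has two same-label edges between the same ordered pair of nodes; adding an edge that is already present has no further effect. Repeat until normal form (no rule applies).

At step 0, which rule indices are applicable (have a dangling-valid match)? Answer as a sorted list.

R0: no valid match — LHS pattern not found
R1: 8 valid matches — {0↦3, 1↦4, 2↦0}, {0↦3, 1↦4, 2↦2}, {0↦3, 1↦4, 2↦5} (+5 more)

Answer: [R1]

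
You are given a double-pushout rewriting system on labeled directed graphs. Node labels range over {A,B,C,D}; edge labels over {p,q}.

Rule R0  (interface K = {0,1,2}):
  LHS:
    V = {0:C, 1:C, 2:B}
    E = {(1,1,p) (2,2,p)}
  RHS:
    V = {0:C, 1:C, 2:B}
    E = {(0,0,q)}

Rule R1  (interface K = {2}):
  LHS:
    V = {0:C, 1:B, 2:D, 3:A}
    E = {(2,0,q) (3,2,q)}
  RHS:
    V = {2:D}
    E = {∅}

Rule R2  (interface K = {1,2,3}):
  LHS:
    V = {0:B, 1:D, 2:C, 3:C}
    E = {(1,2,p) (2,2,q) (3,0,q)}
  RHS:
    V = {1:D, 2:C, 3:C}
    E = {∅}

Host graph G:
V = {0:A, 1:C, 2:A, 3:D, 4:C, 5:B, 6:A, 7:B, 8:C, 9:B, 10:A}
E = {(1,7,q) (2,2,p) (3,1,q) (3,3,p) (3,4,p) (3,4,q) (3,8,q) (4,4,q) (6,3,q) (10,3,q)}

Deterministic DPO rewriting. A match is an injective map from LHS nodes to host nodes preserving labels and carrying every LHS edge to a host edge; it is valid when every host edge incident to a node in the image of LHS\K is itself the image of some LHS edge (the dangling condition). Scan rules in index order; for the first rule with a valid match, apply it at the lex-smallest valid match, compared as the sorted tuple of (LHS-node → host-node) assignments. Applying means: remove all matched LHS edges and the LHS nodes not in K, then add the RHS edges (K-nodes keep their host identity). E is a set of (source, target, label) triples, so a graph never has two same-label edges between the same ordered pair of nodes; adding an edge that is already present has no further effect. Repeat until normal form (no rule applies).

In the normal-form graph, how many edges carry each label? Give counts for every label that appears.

Answer: p:2 q:1

Rewrite trace:
[0] host  ⇒  11 nodes, 10 edges  {1-q->7 2-p->2 3-q->1 3-p->3 3-p->4 3-q->4 3-q->8 4-q->4 6-q->3 10-q->3}
[1] R1 @ {0↦8, 1↦5, 2↦3, 3↦6}  ⇒  8 nodes, 8 edges  {1-q->7 2-p->2 3-q->1 3-p->3 3-p->4 3-q->4 4-q->4 10-q->3}
[2] R2 @ {0↦7, 1↦3, 2↦4, 3↦1}  ⇒  7 nodes, 5 edges  {2-p->2 3-q->1 3-p->3 3-q->4 10-q->3}
[3] R1 @ {0↦1, 1↦9, 2↦3, 3↦10}  ⇒  4 nodes, 3 edges  {2-p->2 3-p->3 3-q->4}
halt: no rule applies after step 3
NF edges: [(2, 2, 'p'), (3, 3, 'p'), (3, 4, 'q')]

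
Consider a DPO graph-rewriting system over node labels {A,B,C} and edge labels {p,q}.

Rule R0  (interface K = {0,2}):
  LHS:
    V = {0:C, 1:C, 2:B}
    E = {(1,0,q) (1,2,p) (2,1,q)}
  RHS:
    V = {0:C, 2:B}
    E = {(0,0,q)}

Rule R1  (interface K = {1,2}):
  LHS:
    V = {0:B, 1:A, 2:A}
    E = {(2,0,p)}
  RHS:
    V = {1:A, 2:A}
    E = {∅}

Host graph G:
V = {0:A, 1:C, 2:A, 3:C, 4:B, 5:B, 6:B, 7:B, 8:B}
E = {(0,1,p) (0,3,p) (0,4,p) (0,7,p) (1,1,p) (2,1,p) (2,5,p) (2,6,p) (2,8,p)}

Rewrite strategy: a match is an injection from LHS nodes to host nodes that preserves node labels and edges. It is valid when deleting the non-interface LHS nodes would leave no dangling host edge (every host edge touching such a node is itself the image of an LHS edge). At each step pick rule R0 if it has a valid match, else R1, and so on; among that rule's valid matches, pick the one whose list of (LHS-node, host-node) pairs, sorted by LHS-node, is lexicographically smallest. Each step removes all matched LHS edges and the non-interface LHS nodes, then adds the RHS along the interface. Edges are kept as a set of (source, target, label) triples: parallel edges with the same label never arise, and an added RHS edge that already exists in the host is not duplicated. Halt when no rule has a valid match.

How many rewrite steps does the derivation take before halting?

[0] host  ⇒  9 nodes, 9 edges  {0-p->1 0-p->3 0-p->4 0-p->7 1-p->1 2-p->1 2-p->5 2-p->6 2-p->8}
[1] R1 @ {0↦4, 1↦2, 2↦0}  ⇒  8 nodes, 8 edges  {0-p->1 0-p->3 0-p->7 1-p->1 2-p->1 2-p->5 2-p->6 2-p->8}
[2] R1 @ {0↦5, 1↦0, 2↦2}  ⇒  7 nodes, 7 edges  {0-p->1 0-p->3 0-p->7 1-p->1 2-p->1 2-p->6 2-p->8}
[3] R1 @ {0↦6, 1↦0, 2↦2}  ⇒  6 nodes, 6 edges  {0-p->1 0-p->3 0-p->7 1-p->1 2-p->1 2-p->8}
[4] R1 @ {0↦7, 1↦2, 2↦0}  ⇒  5 nodes, 5 edges  {0-p->1 0-p->3 1-p->1 2-p->1 2-p->8}
[5] R1 @ {0↦8, 1↦0, 2↦2}  ⇒  4 nodes, 4 edges  {0-p->1 0-p->3 1-p->1 2-p->1}
final graph: no rule applies after step 5

Answer: 5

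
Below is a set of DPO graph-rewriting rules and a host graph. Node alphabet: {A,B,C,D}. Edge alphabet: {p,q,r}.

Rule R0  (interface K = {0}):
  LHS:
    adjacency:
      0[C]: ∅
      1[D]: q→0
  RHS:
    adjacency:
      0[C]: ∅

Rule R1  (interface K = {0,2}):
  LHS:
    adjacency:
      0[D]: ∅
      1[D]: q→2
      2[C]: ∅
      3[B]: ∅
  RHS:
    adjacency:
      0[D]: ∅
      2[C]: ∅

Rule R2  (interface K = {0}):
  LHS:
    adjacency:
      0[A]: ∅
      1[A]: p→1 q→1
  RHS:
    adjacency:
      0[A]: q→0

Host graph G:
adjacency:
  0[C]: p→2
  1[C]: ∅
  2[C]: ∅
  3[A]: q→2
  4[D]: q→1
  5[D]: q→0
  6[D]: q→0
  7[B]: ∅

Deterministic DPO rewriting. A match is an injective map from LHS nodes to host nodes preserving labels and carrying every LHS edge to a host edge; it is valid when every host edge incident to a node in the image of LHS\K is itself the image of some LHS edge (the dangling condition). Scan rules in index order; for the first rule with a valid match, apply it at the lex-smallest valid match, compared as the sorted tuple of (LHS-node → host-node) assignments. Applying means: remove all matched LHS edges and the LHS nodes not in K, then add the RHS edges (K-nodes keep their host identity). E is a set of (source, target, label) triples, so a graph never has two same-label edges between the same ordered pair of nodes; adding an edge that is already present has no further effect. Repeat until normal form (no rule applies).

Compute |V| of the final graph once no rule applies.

[0] host  ⇒  8 nodes, 5 edges  {0-p->2 3-q->2 4-q->1 5-q->0 6-q->0}
[1] R0 @ {0↦0, 1↦5}  ⇒  7 nodes, 4 edges  {0-p->2 3-q->2 4-q->1 6-q->0}
[2] R0 @ {0↦0, 1↦6}  ⇒  6 nodes, 3 edges  {0-p->2 3-q->2 4-q->1}
[3] R0 @ {0↦1, 1↦4}  ⇒  5 nodes, 2 edges  {0-p->2 3-q->2}
normal form: no rule applies after step 3
NF nodes: {0:C, 1:C, 2:C, 3:A, 7:B}

Answer: 5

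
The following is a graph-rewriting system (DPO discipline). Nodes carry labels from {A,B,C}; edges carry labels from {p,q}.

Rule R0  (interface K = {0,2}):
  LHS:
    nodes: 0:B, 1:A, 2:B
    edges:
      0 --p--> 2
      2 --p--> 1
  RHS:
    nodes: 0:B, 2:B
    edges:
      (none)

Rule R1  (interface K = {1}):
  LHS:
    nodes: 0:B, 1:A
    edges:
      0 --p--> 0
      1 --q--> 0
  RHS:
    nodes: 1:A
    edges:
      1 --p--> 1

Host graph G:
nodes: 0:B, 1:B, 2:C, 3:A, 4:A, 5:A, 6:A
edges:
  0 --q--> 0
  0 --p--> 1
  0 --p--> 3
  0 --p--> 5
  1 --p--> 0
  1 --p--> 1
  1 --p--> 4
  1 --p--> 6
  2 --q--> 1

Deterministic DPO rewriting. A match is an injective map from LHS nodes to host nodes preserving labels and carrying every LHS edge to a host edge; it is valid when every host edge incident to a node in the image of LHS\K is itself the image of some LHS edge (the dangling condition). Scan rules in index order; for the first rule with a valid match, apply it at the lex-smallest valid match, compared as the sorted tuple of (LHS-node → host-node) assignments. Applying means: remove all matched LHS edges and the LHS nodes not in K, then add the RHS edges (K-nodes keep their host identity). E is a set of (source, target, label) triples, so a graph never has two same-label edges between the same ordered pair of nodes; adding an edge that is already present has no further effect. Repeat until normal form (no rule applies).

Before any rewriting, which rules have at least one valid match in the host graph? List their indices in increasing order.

Answer: [R0]

Rewrite trace:
R0: 4 valid matches — {0↦0, 1↦4, 2↦1}, {0↦0, 1↦6, 2↦1}, {0↦1, 1↦3, 2↦0} (+1 more)
R1: no valid match — LHS pattern not found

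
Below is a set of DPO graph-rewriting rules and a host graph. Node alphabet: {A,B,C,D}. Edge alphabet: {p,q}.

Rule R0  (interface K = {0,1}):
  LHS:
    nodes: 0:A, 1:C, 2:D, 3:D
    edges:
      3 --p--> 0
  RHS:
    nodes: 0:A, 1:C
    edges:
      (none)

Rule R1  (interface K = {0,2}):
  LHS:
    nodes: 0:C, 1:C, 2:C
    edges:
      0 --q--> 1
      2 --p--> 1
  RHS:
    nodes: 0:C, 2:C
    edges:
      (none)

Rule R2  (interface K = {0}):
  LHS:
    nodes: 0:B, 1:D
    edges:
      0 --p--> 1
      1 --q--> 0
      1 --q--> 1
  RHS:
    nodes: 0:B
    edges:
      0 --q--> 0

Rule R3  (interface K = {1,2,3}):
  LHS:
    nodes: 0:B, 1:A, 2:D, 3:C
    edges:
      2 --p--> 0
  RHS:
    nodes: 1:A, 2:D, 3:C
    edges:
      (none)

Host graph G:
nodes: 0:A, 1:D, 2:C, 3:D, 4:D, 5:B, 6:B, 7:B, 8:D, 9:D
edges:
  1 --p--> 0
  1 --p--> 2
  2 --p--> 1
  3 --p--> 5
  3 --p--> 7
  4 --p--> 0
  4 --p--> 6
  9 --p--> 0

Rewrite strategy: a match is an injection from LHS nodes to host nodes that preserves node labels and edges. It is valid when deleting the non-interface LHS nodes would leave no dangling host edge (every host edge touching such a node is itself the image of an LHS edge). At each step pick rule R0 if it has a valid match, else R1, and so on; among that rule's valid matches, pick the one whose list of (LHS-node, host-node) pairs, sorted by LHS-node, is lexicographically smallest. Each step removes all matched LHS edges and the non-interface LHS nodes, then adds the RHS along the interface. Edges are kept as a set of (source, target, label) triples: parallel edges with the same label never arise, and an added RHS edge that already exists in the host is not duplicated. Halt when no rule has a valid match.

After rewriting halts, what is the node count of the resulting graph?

[0] host  ⇒  10 nodes, 8 edges  {1-p->0 1-p->2 2-p->1 3-p->5 3-p->7 4-p->0 4-p->6 9-p->0}
[1] R0 @ {0↦0, 1↦2, 2↦8, 3↦9}  ⇒  8 nodes, 7 edges  {1-p->0 1-p->2 2-p->1 3-p->5 3-p->7 4-p->0 4-p->6}
[2] R3 @ {0↦5, 1↦0, 2↦3, 3↦2}  ⇒  7 nodes, 6 edges  {1-p->0 1-p->2 2-p->1 3-p->7 4-p->0 4-p->6}
[3] R3 @ {0↦6, 1↦0, 2↦4, 3↦2}  ⇒  6 nodes, 5 edges  {1-p->0 1-p->2 2-p->1 3-p->7 4-p->0}
[4] R3 @ {0↦7, 1↦0, 2↦3, 3↦2}  ⇒  5 nodes, 4 edges  {1-p->0 1-p->2 2-p->1 4-p->0}
[5] R0 @ {0↦0, 1↦2, 2↦3, 3↦4}  ⇒  3 nodes, 3 edges  {1-p->0 1-p->2 2-p->1}
halt: no rule applies after step 5
NF nodes: {0:A, 1:D, 2:C}

Answer: 3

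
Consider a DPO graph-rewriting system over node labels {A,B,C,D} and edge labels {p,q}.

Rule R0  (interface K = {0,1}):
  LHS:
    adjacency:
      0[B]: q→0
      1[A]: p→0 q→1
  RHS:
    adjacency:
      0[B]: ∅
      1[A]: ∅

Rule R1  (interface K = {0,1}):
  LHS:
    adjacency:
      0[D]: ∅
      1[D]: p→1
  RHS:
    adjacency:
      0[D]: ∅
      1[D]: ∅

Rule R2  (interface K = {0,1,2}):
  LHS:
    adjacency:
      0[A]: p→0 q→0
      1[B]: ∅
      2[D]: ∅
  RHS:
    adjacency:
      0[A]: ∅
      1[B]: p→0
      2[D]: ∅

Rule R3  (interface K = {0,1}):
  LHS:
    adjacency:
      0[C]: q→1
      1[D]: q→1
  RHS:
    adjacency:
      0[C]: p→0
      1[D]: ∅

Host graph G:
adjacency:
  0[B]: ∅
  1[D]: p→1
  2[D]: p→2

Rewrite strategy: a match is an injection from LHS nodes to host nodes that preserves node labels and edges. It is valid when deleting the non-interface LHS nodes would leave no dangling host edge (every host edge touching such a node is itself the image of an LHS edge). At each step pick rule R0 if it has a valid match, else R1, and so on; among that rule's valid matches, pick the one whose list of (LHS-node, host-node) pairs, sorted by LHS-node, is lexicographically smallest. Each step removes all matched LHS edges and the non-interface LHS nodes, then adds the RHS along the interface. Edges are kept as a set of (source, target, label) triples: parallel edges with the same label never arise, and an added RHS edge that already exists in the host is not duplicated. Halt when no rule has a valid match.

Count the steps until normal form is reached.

initial: |V|=3 |E|=2  E = 1-p->1 2-p->2
step 1: apply R1 at {0↦1, 1↦2}  → |V|=3 |E|=1  E = 1-p->1
step 2: apply R1 at {0↦2, 1↦1}  → |V|=3 |E|=0  E = ∅
halt: no rule applies after step 2

Answer: 2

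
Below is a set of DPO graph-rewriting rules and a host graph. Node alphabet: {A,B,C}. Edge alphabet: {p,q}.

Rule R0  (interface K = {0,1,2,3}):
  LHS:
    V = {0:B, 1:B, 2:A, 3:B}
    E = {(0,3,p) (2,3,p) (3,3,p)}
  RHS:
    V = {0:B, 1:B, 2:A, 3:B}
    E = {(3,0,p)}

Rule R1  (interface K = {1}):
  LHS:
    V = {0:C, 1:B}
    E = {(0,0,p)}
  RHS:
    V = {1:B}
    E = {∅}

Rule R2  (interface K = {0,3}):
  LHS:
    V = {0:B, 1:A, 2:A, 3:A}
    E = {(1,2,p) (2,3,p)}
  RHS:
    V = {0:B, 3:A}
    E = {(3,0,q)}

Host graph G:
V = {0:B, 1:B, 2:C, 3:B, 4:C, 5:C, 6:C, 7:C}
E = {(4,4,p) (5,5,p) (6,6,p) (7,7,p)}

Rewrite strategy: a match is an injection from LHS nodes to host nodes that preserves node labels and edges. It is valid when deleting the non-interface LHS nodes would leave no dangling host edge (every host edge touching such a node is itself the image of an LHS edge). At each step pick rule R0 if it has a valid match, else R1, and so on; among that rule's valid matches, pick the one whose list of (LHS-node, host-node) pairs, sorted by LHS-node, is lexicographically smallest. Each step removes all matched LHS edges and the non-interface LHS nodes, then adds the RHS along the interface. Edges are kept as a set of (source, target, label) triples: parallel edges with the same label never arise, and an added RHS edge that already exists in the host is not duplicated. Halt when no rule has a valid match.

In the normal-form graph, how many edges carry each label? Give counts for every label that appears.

start.  V:8 E:4  edges: 4-p->4 5-p->5 6-p->6 7-p->7
1. fire R1 via {0↦4, 1↦0}  →  V:7 E:3  edges: 5-p->5 6-p->6 7-p->7
2. fire R1 via {0↦5, 1↦0}  →  V:6 E:2  edges: 6-p->6 7-p->7
3. fire R1 via {0↦6, 1↦0}  →  V:5 E:1  edges: 7-p->7
4. fire R1 via {0↦7, 1↦0}  →  V:4 E:0  edges: ∅
normal form: no rule applies after step 4
NF edges: []

Answer: (no edges)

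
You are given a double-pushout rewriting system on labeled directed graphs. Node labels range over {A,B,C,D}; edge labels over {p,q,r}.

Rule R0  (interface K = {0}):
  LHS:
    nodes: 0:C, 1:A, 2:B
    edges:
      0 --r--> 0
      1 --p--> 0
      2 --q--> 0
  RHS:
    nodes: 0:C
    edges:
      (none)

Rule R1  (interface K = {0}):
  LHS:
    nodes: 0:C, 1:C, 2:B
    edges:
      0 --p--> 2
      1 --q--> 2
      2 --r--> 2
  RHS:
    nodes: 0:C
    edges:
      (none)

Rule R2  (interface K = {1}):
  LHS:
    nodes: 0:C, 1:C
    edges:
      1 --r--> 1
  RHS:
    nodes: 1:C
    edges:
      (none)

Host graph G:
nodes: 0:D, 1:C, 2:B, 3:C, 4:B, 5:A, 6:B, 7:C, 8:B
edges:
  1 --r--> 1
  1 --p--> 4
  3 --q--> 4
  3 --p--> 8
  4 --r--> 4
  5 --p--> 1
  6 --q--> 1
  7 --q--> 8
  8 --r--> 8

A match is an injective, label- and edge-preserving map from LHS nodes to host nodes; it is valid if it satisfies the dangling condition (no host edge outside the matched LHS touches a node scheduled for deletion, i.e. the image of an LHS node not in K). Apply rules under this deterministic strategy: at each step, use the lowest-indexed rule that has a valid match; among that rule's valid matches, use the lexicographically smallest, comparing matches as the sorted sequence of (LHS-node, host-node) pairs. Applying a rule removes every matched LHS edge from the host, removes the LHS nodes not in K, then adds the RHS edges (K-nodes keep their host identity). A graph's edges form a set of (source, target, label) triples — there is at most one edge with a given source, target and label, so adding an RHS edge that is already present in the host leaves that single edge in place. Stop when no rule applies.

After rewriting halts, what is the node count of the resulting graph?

[0] host  ⇒  9 nodes, 9 edges  {1-r->1 1-p->4 3-q->4 3-p->8 4-r->4 5-p->1 6-q->1 7-q->8 8-r->8}
[1] R0 @ {0↦1, 1↦5, 2↦6}  ⇒  7 nodes, 6 edges  {1-p->4 3-q->4 3-p->8 4-r->4 7-q->8 8-r->8}
[2] R1 @ {0↦3, 1↦7, 2↦8}  ⇒  5 nodes, 3 edges  {1-p->4 3-q->4 4-r->4}
[3] R1 @ {0↦1, 1↦3, 2↦4}  ⇒  3 nodes, 0 edges  {∅}
final graph: no rule applies after step 3
NF nodes: {0:D, 1:C, 2:B}

Answer: 3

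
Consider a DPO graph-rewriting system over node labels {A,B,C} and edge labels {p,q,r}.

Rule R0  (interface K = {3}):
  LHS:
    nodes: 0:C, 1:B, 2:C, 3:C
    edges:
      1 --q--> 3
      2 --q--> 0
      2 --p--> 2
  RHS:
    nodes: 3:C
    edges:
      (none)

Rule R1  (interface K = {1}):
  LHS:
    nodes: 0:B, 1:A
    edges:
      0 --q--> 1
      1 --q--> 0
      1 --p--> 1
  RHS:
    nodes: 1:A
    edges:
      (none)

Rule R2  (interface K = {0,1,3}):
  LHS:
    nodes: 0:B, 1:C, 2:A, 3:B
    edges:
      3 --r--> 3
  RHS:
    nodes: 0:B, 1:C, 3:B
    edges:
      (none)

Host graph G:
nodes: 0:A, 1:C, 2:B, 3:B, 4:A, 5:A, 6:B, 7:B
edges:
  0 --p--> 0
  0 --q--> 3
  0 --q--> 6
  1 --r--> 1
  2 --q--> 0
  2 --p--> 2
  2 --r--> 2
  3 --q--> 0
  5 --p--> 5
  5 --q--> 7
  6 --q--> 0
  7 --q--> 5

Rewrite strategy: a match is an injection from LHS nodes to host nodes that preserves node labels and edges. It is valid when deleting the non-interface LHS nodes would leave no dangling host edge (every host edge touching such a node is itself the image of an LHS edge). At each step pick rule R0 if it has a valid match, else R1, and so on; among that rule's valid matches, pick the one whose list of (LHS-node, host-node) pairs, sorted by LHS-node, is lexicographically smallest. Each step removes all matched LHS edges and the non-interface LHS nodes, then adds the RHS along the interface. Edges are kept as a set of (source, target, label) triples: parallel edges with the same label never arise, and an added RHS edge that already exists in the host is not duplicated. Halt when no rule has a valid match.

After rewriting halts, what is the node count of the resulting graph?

Answer: 5

Rewrite trace:
start.  V:8 E:12  edges: 0-p->0 0-q->3 0-q->6 1-r->1 2-q->0 2-p->2 2-r->2 3-q->0 5-p->5 5-q->7 6-q->0 7-q->5
1. fire R1 via {0↦3, 1↦0}  →  V:7 E:9  edges: 0-q->6 1-r->1 2-q->0 2-p->2 2-r->2 5-p->5 5-q->7 6-q->0 7-q->5
2. fire R1 via {0↦7, 1↦5}  →  V:6 E:6  edges: 0-q->6 1-r->1 2-q->0 2-p->2 2-r->2 6-q->0
3. fire R2 via {0↦6, 1↦1, 2↦4, 3↦2}  →  V:5 E:5  edges: 0-q->6 1-r->1 2-q->0 2-p->2 6-q->0
halt: no rule applies after step 3
NF nodes: {0:A, 1:C, 2:B, 5:A, 6:B}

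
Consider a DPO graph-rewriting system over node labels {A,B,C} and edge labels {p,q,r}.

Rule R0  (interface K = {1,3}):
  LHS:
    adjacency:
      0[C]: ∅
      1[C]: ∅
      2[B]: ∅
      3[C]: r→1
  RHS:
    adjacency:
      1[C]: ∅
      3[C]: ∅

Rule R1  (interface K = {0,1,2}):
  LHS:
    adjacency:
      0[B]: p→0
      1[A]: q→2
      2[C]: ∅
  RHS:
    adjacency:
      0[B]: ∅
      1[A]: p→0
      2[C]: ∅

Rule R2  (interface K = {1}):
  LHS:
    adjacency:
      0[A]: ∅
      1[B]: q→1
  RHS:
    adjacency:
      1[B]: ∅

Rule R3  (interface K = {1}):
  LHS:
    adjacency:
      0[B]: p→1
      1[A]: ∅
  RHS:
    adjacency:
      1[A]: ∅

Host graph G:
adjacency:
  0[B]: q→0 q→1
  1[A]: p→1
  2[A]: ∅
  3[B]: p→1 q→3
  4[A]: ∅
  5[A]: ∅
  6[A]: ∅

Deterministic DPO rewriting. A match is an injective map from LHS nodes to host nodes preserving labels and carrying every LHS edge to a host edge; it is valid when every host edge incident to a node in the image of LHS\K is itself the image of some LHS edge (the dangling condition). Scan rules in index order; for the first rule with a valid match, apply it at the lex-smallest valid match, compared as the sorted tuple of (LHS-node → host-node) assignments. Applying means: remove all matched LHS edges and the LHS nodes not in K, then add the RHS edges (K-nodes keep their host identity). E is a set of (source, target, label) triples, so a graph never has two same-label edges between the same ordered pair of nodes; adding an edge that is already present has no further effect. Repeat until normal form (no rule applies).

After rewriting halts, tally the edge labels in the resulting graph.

Answer: p:1 q:1

Steps:
[0] host  ⇒  7 nodes, 5 edges  {0-q->0 0-q->1 1-p->1 3-p->1 3-q->3}
[1] R2 @ {0↦2, 1↦0}  ⇒  6 nodes, 4 edges  {0-q->1 1-p->1 3-p->1 3-q->3}
[2] R2 @ {0↦4, 1↦3}  ⇒  5 nodes, 3 edges  {0-q->1 1-p->1 3-p->1}
[3] R3 @ {0↦3, 1↦1}  ⇒  4 nodes, 2 edges  {0-q->1 1-p->1}
halt: no rule applies after step 3
NF edges: [(0, 1, 'q'), (1, 1, 'p')]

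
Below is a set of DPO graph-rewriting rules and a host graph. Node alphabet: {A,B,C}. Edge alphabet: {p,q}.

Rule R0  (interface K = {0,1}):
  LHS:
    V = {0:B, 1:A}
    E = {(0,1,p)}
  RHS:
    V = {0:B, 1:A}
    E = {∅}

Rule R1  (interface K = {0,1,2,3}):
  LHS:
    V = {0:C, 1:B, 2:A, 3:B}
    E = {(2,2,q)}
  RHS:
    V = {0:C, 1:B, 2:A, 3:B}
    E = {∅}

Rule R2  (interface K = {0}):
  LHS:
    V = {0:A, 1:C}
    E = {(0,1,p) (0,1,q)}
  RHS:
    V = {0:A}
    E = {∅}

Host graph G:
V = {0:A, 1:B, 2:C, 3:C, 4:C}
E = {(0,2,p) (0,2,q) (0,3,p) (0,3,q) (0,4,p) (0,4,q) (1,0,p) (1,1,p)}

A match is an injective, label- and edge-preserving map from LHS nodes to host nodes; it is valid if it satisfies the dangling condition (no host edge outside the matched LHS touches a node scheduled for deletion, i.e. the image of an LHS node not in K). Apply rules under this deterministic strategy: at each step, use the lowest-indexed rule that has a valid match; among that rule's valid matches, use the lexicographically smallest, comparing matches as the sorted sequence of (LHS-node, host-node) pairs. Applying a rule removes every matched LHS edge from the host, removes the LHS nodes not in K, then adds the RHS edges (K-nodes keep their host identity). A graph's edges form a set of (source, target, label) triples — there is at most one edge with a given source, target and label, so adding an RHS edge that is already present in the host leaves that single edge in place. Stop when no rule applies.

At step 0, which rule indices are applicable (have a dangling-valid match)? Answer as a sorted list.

R0: 1 valid match — {0↦1, 1↦0}
R1: no valid match — LHS pattern not found
R2: 3 valid matches — {0↦0, 1↦2}, {0↦0, 1↦3}, {0↦0, 1↦4}

Answer: [R0,R2]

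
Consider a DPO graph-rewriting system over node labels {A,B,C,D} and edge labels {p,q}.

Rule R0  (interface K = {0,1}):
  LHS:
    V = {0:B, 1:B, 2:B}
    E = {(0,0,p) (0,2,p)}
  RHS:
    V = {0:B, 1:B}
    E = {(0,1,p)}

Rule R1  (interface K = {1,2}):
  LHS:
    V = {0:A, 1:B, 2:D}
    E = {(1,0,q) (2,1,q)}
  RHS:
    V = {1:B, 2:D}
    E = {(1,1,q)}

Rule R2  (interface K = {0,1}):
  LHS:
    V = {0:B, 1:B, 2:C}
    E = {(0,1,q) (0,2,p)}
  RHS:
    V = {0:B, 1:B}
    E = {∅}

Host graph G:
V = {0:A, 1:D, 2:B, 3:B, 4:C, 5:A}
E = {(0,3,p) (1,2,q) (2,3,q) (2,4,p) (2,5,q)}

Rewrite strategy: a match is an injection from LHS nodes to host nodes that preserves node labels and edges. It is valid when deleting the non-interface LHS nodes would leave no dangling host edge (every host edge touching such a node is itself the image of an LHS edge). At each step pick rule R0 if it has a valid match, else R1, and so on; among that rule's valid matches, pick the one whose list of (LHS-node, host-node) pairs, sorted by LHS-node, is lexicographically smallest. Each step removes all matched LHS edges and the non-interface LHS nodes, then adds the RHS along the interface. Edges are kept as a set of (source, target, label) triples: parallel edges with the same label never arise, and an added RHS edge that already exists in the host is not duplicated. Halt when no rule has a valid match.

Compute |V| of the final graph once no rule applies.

[0] host  ⇒  6 nodes, 5 edges  {0-p->3 1-q->2 2-q->3 2-p->4 2-q->5}
[1] R1 @ {0↦5, 1↦2, 2↦1}  ⇒  5 nodes, 4 edges  {0-p->3 2-q->2 2-q->3 2-p->4}
[2] R2 @ {0↦2, 1↦3, 2↦4}  ⇒  4 nodes, 2 edges  {0-p->3 2-q->2}
final graph: no rule applies after step 2
NF nodes: {0:A, 1:D, 2:B, 3:B}

Answer: 4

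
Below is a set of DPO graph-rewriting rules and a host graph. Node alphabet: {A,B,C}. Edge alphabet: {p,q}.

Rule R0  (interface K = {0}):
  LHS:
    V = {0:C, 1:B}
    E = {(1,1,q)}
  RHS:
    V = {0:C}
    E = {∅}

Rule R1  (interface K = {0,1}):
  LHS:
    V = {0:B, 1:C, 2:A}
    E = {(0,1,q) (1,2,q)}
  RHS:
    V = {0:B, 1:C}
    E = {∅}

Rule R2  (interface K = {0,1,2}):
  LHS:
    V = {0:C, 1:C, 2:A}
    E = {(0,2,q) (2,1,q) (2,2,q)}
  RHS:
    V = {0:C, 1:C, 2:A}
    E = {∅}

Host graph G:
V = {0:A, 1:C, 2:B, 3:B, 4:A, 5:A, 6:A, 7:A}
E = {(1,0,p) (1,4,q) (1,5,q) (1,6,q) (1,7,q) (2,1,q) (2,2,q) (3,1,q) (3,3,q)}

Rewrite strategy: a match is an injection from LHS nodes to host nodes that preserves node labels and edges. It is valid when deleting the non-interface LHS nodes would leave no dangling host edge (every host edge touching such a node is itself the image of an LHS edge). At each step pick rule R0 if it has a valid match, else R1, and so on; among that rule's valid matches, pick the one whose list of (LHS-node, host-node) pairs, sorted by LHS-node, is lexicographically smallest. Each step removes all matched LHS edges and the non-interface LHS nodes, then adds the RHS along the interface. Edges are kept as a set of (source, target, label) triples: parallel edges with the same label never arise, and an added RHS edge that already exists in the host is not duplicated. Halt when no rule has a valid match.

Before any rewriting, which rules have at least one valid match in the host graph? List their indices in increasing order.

Answer: [R1]

Steps:
R0: no valid match — 2 raw matches, all fail dangling condition
R1: 8 valid matches — {0↦2, 1↦1, 2↦4}, {0↦2, 1↦1, 2↦5}, {0↦2, 1↦1, 2↦6} (+5 more)
R2: no valid match — LHS pattern not found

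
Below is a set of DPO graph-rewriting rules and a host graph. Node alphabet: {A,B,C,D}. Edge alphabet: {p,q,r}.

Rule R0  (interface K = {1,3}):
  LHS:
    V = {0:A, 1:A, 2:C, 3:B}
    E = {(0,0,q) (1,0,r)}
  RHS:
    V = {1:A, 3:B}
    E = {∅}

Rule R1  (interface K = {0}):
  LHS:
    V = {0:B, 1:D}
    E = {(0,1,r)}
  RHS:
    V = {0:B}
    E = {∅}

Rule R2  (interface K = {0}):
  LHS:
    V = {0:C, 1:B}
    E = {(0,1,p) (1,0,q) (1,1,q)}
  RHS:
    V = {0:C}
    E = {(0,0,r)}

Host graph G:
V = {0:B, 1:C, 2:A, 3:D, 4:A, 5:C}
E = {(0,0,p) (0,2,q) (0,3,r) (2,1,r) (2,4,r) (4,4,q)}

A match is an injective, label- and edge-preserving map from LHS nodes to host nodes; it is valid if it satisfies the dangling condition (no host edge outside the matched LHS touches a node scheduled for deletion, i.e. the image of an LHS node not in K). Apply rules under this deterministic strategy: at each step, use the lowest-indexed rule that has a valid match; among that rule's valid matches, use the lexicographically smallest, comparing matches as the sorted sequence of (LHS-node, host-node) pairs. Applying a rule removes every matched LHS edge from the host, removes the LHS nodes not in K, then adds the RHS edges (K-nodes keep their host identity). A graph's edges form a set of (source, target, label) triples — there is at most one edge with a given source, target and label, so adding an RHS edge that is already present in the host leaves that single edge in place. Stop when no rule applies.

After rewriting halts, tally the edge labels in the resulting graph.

initial: |V|=6 |E|=6  E = 0-p->0 0-q->2 0-r->3 2-r->1 2-r->4 4-q->4
step 1: apply R0 at {0↦4, 1↦2, 2↦5, 3↦0}  → |V|=4 |E|=4  E = 0-p->0 0-q->2 0-r->3 2-r->1
step 2: apply R1 at {0↦0, 1↦3}  → |V|=3 |E|=3  E = 0-p->0 0-q->2 2-r->1
halt: no rule applies after step 2
NF edges: [(0, 0, 'p'), (0, 2, 'q'), (2, 1, 'r')]

Answer: p:1 q:1 r:1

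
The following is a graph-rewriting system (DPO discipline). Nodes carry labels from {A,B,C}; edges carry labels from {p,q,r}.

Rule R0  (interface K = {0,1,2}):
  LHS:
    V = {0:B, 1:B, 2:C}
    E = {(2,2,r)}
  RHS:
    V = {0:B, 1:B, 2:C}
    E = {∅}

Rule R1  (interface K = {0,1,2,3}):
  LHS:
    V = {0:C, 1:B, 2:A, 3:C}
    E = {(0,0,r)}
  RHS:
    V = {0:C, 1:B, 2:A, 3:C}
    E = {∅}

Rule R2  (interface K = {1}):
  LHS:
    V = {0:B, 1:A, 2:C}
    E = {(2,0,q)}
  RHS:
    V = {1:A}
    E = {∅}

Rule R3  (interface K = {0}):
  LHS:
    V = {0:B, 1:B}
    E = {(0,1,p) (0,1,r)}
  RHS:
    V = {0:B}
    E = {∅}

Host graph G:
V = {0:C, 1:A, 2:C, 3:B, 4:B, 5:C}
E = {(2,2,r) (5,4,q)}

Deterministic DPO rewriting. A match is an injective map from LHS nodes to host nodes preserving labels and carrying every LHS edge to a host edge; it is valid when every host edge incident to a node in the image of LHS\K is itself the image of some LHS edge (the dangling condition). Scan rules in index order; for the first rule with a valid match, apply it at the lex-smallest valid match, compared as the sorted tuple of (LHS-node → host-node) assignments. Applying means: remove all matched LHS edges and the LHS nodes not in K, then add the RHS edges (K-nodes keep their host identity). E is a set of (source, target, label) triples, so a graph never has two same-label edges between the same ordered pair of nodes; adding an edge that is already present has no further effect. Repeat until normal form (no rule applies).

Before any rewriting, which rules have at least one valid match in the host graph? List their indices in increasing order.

R0: 2 valid matches — {0↦3, 1↦4, 2↦2}, {0↦4, 1↦3, 2↦2}
R1: 4 valid matches — {0↦2, 1↦3, 2↦1, 3↦0}, {0↦2, 1↦3, 2↦1, 3↦5}, {0↦2, 1↦4, 2↦1, 3↦0} (+1 more)
R2: 1 valid match — {0↦4, 1↦1, 2↦5}
R3: no valid match — LHS pattern not found

Answer: [R0,R1,R2]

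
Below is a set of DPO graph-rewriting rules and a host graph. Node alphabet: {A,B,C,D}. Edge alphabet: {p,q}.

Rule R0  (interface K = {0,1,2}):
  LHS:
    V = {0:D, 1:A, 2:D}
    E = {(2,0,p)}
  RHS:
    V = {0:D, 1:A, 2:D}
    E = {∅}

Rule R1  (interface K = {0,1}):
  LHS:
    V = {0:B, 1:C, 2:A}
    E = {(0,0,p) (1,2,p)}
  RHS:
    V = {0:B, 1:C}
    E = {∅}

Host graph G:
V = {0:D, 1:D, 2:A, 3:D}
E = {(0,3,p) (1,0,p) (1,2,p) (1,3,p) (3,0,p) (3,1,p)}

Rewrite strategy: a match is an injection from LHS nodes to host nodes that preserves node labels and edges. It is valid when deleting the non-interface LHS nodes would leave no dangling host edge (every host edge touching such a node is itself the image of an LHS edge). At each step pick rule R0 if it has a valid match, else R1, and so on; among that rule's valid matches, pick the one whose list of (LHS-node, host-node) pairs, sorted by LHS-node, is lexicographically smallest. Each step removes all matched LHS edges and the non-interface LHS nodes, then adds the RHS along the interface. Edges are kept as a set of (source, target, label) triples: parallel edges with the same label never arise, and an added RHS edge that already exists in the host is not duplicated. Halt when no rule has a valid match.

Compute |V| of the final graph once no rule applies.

start.  V:4 E:6  edges: 0-p->3 1-p->0 1-p->2 1-p->3 3-p->0 3-p->1
1. fire R0 via {0↦0, 1↦2, 2↦1}  →  V:4 E:5  edges: 0-p->3 1-p->2 1-p->3 3-p->0 3-p->1
2. fire R0 via {0↦0, 1↦2, 2↦3}  →  V:4 E:4  edges: 0-p->3 1-p->2 1-p->3 3-p->1
3. fire R0 via {0↦1, 1↦2, 2↦3}  →  V:4 E:3  edges: 0-p->3 1-p->2 1-p->3
4. fire R0 via {0↦3, 1↦2, 2↦0}  →  V:4 E:2  edges: 1-p->2 1-p->3
5. fire R0 via {0↦3, 1↦2, 2↦1}  →  V:4 E:1  edges: 1-p->2
halt: no rule applies after step 5
NF nodes: {0:D, 1:D, 2:A, 3:D}

Answer: 4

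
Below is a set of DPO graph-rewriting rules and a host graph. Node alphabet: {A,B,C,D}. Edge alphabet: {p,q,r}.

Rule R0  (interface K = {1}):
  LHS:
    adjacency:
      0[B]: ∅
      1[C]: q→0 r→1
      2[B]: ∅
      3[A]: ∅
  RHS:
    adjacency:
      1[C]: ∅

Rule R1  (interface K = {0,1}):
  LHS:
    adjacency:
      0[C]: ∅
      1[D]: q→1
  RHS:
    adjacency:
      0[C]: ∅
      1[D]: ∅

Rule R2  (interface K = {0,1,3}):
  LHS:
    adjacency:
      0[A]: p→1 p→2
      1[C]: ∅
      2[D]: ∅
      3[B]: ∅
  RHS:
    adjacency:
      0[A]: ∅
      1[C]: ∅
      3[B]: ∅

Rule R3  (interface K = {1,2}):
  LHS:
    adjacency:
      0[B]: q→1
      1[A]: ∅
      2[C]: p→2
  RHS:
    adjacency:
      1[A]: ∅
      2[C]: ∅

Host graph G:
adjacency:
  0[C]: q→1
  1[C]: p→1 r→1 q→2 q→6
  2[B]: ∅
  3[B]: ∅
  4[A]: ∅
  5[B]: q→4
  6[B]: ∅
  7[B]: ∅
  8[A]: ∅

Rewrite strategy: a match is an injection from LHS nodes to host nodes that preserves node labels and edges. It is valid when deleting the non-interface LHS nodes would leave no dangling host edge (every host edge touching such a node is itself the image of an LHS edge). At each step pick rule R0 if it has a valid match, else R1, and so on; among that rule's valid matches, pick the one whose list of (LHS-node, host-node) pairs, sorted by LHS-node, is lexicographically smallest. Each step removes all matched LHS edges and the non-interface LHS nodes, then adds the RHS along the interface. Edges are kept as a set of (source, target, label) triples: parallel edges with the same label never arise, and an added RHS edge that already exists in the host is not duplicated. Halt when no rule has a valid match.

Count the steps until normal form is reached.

initial: |V|=9 |E|=6  E = 0-q->1 1-p->1 1-r->1 1-q->2 1-q->6 5-q->4
step 1: apply R0 at {0↦2, 1↦1, 2↦3, 3↦8}  → |V|=6 |E|=4  E = 0-q->1 1-p->1 1-q->6 5-q->4
step 2: apply R3 at {0↦5, 1↦4, 2↦1}  → |V|=5 |E|=2  E = 0-q->1 1-q->6
final graph: no rule applies after step 2

Answer: 2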